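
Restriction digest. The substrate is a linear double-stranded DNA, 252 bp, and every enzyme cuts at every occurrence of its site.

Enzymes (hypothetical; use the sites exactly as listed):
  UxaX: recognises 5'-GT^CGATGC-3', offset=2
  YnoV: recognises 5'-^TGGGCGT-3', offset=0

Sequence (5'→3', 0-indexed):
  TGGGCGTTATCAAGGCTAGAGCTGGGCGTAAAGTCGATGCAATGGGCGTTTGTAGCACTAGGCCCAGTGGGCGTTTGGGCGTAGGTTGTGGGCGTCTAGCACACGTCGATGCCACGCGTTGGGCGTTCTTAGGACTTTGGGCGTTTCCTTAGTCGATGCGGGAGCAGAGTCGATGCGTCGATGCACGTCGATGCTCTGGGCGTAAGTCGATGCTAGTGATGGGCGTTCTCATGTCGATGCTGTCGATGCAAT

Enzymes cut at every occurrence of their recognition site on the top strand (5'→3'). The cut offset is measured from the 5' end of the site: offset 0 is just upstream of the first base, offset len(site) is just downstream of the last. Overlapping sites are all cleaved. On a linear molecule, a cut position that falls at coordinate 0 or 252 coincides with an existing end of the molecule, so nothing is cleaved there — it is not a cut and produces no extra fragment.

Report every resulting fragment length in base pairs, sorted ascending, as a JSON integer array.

[8,8,8,8,9,9,10,11,12,12,13,13,15,16,17,18,18,22,25]

Per-enzyme occurrences:
  UxaX (GTCGATGC, off=2): starts [32, 104, 151, 168, 176, 186, 205, 232, 241] → cuts [34, 106, 153, 170, 178, 188, 207, 234, 243]
  YnoV (TGGGCGT, off=0): starts [0, 22, 42, 67, 75, 88, 119, 137, 196, 219] → cuts [22, 42, 67, 75, 88, 119, 137, 196, 219] (position 0 is a terminus of the linear molecule — no cut)

All cut coordinates (distinct, sorted): [22, 34, 42, 67, 75, 88, 106, 119, 137, 153, 170, 178, 188, 196, 207, 219, 234, 243]

Fragments:
  [0,22): 22 bp
  [22,34): 12 bp
  [34,42): 8 bp
  [42,67): 25 bp
  [67,75): 8 bp
  [75,88): 13 bp
  [88,106): 18 bp
  [106,119): 13 bp
  [119,137): 18 bp
  [137,153): 16 bp
  [153,170): 17 bp
  [170,178): 8 bp
  [178,188): 10 bp
  [188,196): 8 bp
  [196,207): 11 bp
  [207,219): 12 bp
  [219,234): 15 bp
  [234,243): 9 bp
  [243,252): 9 bp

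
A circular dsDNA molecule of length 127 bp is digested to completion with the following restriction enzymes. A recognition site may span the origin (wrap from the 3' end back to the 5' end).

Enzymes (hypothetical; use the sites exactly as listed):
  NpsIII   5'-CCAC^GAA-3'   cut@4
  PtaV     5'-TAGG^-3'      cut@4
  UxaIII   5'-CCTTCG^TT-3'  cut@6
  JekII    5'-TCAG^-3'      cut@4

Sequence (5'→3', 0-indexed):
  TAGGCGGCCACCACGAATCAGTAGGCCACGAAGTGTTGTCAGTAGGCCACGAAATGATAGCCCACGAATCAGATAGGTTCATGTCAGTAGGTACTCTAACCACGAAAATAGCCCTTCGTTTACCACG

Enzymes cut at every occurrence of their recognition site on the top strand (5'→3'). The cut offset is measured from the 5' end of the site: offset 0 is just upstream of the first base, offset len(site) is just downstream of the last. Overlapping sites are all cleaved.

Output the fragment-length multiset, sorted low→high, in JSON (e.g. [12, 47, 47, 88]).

[4,4,4,4,4,5,7,7,10,10,12,13,13,15,15]

Site scan:
  NpsIII (CCACGAA, off=4): starts [10, 25, 46, 61, 99] → cuts [14, 29, 50, 65, 103]
  PtaV (TAGG, off=4): starts [0, 21, 42, 73, 87] → cuts [4, 25, 46, 77, 91]
  UxaIII (CCTTCGTT, off=6): starts [112] → cuts [118]
  JekII (TCAG, off=4): starts [17, 38, 68, 83] → cuts [21, 42, 72, 87]

Pooled cuts: [4, 14, 21, 25, 29, 42, 46, 50, 65, 72, 77, 87, 91, 103, 118]

Fragments:
  4→14: 10 bp
  14→21: 7 bp
  21→25: 4 bp
  25→29: 4 bp
  29→42: 13 bp
  42→46: 4 bp
  46→50: 4 bp
  50→65: 15 bp
  65→72: 7 bp
  72→77: 5 bp
  77→87: 10 bp
  87→91: 4 bp
  91→103: 12 bp
  103→118: 15 bp
  118→4 (wrap): 127-118+4 = 13 bp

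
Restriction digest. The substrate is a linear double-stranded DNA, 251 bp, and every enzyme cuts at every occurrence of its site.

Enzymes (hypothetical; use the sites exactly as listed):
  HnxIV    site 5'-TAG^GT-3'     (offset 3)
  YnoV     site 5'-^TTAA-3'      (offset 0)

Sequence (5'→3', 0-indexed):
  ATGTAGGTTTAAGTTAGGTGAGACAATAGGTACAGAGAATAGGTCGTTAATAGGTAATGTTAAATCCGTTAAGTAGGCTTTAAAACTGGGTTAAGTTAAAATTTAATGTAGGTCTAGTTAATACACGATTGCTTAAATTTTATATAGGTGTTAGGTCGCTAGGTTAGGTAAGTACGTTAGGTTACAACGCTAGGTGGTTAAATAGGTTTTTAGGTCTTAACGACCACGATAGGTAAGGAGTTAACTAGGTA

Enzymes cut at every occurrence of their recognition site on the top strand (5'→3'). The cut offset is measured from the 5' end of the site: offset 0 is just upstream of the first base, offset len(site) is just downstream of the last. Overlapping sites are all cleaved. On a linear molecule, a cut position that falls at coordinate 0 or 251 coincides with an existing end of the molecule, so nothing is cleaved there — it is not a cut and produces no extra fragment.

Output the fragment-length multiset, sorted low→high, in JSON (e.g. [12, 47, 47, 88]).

[2,3,3,4,4,5,5,6,6,6,7,7,7,8,8,8,8,8,9,9,9,11,11,12,13,13,13,15,15,16]

Site scan:
  HnxIV (TAGGT, off=3): starts [3, 14, 26, 39, 50, 108, 144, 151, 159, 164, 177, 190, 202, 210, 229, 245] → cuts [6, 17, 29, 42, 53, 111, 147, 154, 162, 167, 180, 193, 205, 213, 232, 248]
  YnoV (TTAA, off=0): starts [8, 46, 59, 68, 79, 90, 95, 102, 117, 132, 197, 216, 240] → cuts [8, 46, 59, 68, 79, 90, 95, 102, 117, 132, 197, 216, 240]

All cut coordinates (distinct, sorted): [6, 8, 17, 29, 42, 46, 53, 59, 68, 79, 90, 95, 102, 111, 117, 132, 147, 154, 162, 167, 180, 193, 197, 205, 213, 216, 232, 240, 248]

Fragments:
  [0,6): 6 bp
  [6,8): 2 bp
  [8,17): 9 bp
  [17,29): 12 bp
  [29,42): 13 bp
  [42,46): 4 bp
  [46,53): 7 bp
  [53,59): 6 bp
  [59,68): 9 bp
  [68,79): 11 bp
  [79,90): 11 bp
  [90,95): 5 bp
  [95,102): 7 bp
  [102,111): 9 bp
  [111,117): 6 bp
  [117,132): 15 bp
  [132,147): 15 bp
  [147,154): 7 bp
  [154,162): 8 bp
  [162,167): 5 bp
  [167,180): 13 bp
  [180,193): 13 bp
  [193,197): 4 bp
  [197,205): 8 bp
  [205,213): 8 bp
  [213,216): 3 bp
  [216,232): 16 bp
  [232,240): 8 bp
  [240,248): 8 bp
  [248,251): 3 bp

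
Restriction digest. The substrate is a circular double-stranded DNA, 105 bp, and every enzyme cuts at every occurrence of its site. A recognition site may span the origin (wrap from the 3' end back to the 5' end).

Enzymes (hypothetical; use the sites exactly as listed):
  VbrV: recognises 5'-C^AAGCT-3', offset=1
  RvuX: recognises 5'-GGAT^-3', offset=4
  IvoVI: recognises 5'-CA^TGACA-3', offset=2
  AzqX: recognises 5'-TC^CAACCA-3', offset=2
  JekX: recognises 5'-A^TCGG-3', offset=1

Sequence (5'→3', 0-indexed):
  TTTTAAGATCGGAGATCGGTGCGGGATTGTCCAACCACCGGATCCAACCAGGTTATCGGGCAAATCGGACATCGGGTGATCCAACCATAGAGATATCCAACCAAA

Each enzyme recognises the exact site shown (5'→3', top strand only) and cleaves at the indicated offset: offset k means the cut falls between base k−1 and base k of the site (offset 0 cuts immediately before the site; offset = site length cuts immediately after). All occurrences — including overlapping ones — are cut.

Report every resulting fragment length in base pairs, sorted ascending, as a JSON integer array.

[1,4,7,7,9,10,11,12,12,16,16]

Per-enzyme occurrences:
  VbrV (CAAGCT, off=1): no sites
  RvuX (GGAT, off=4): starts [23, 39] → cuts [27, 43]
  IvoVI (CATGACA, off=2): no sites
  AzqX (TCCAACCA, off=2): starts [29, 42, 79, 95] → cuts [31, 44, 81, 97]
  JekX (ATCGG, off=1): starts [7, 14, 54, 63, 70] → cuts [8, 15, 55, 64, 71]

All cut coordinates (distinct, sorted): [8, 15, 27, 31, 43, 44, 55, 64, 71, 81, 97]

Fragment lengths:
  8→15: 7 bp
  15→27: 12 bp
  27→31: 4 bp
  31→43: 12 bp
  43→44: 1 bp
  44→55: 11 bp
  55→64: 9 bp
  64→71: 7 bp
  71→81: 10 bp
  81→97: 16 bp
  97→8 (wrap): 105-97+8 = 16 bp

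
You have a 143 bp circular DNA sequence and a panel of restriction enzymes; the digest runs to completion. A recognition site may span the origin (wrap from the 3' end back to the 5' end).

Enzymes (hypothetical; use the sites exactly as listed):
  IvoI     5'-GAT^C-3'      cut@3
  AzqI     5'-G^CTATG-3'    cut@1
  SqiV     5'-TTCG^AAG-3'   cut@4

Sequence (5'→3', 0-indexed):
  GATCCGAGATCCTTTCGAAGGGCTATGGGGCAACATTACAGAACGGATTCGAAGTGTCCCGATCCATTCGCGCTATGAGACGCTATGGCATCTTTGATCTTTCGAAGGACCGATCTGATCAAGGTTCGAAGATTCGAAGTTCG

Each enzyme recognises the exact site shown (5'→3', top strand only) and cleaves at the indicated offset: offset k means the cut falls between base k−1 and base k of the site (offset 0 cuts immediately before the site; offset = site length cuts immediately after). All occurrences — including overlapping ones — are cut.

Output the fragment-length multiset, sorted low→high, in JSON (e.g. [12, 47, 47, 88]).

Site scan:
  IvoI (GATC, off=3): starts [0, 7, 60, 95, 111, 116] → cuts [3, 10, 63, 98, 114, 119]
  AzqI (GCTATG, off=1): starts [21, 71, 81] → cuts [22, 72, 82]
  SqiV (TTCGAAG, off=4): starts [13, 47, 100, 124, 132] → cuts [17, 51, 104, 128, 136]

All cut coordinates (distinct, sorted): [3, 10, 17, 22, 51, 63, 72, 82, 98, 104, 114, 119, 128, 136]

Fragments:
  3→10: 7 bp
  10→17: 7 bp
  17→22: 5 bp
  22→51: 29 bp
  51→63: 12 bp
  63→72: 9 bp
  72→82: 10 bp
  82→98: 16 bp
  98→104: 6 bp
  104→114: 10 bp
  114→119: 5 bp
  119→128: 9 bp
  128→136: 8 bp
  136→3 (wrap): 143-136+3 = 10 bp

[5,5,6,7,7,8,9,9,10,10,10,12,16,29]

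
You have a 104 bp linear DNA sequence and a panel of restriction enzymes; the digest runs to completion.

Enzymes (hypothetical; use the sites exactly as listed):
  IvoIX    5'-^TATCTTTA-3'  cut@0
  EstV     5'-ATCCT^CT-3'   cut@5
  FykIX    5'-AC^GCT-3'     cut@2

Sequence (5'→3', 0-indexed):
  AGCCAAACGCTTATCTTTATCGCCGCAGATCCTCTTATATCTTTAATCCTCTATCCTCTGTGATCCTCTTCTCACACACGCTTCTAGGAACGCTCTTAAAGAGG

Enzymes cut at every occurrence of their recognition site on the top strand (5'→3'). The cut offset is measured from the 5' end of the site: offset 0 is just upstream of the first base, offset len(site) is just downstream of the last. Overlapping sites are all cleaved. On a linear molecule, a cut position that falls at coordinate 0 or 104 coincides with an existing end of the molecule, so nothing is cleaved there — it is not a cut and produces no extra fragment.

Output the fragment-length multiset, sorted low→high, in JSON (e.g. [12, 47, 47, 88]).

[3,4,7,8,10,12,12,13,13,22]

Site scan:
  IvoIX (TATCTTTA, off=0): starts [11, 37] → cuts [11, 37]
  EstV (ATCCTCT, off=5): starts [28, 45, 52, 62] → cuts [33, 50, 57, 67]
  FykIX (ACGCT, off=2): starts [6, 77, 89] → cuts [8, 79, 91]

Pooled cuts: [8, 11, 33, 37, 50, 57, 67, 79, 91]

Fragments:
  [0,8): 8 bp
  [8,11): 3 bp
  [11,33): 22 bp
  [33,37): 4 bp
  [37,50): 13 bp
  [50,57): 7 bp
  [57,67): 10 bp
  [67,79): 12 bp
  [79,91): 12 bp
  [91,104): 13 bp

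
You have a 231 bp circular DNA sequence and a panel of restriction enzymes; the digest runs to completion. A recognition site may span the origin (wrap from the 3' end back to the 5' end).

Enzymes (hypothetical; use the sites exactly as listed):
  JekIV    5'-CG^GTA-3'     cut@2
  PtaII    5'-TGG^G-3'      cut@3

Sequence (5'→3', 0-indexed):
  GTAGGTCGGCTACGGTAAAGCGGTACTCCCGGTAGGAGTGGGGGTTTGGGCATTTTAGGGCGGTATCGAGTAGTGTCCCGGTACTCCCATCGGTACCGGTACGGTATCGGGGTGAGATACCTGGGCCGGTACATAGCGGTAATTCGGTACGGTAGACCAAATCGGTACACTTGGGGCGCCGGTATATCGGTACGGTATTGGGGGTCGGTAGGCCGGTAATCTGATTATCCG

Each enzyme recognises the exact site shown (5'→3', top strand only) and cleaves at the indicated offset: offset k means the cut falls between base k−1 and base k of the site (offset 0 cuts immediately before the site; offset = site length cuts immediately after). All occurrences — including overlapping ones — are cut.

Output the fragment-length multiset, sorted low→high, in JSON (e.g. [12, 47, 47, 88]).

[4,5,5,5,6,6,7,7,8,8,8,8,8,9,10,10,10,12,13,13,14,16,18,21]

Scan for sites:
  JekIV (CGGTA, off=2): starts [12, 20, 29, 60, 78, 90, 96, 101, 126, 136, 144, 149, 162, 179, 187, 192, 205, 213, 229] → cuts [0, 14, 22, 31, 62, 80, 92, 98, 103, 128, 138, 146, 151, 164, 181, 189, 194, 207, 215]
  PtaII (TGGG, off=3): starts [38, 46, 121, 171, 198] → cuts [41, 49, 124, 174, 201]

All cut coordinates (distinct, sorted): [0, 14, 22, 31, 41, 49, 62, 80, 92, 98, 103, 124, 128, 138, 146, 151, 164, 174, 181, 189, 194, 201, 207, 215]

Fragment lengths:
  0→14: 14 bp
  14→22: 8 bp
  22→31: 9 bp
  31→41: 10 bp
  41→49: 8 bp
  49→62: 13 bp
  62→80: 18 bp
  80→92: 12 bp
  92→98: 6 bp
  98→103: 5 bp
  103→124: 21 bp
  124→128: 4 bp
  128→138: 10 bp
  138→146: 8 bp
  146→151: 5 bp
  151→164: 13 bp
  164→174: 10 bp
  174→181: 7 bp
  181→189: 8 bp
  189→194: 5 bp
  194→201: 7 bp
  201→207: 6 bp
  207→215: 8 bp
  215→0 (wrap): 231-215+0 = 16 bp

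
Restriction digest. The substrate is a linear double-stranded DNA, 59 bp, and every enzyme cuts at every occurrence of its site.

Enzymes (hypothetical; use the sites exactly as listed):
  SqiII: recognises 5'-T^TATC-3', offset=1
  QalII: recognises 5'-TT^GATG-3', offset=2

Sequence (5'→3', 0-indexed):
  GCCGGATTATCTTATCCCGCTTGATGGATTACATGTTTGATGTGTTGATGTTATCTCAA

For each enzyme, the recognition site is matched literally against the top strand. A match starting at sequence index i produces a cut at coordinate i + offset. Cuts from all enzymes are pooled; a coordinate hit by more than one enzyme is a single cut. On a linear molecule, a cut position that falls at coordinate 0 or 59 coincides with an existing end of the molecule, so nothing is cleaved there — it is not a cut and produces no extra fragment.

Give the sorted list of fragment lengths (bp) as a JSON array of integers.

Site scan:
  SqiII (TTATC, off=1): starts [6, 11, 50] → cuts [7, 12, 51]
  QalII (TTGATG, off=2): starts [20, 36, 44] → cuts [22, 38, 46]

Pooled cuts: [7, 12, 22, 38, 46, 51]

Fragment lengths:
  [0,7): 7 bp
  [7,12): 5 bp
  [12,22): 10 bp
  [22,38): 16 bp
  [38,46): 8 bp
  [46,51): 5 bp
  [51,59): 8 bp

[5,5,7,8,8,10,16]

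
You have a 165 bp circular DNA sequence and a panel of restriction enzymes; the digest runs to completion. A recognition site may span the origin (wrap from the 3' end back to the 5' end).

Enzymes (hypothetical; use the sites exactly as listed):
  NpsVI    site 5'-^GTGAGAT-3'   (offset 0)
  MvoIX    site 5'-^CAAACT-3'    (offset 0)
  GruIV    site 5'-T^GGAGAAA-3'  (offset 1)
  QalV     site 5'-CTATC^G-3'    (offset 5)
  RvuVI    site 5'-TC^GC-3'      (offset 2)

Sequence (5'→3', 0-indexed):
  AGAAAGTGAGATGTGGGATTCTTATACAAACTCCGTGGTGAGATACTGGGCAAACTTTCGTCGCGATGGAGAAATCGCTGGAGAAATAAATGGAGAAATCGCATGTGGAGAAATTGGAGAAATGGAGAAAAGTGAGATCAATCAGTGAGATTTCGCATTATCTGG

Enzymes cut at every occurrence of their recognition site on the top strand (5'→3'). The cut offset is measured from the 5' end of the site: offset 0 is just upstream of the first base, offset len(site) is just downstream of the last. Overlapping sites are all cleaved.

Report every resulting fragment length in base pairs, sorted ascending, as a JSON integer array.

[3,5,6,7,8,8,9,9,9,9,10,11,12,12,13,13,21]

Site scan:
  NpsVI (GTGAGAT, off=0): starts [5, 37, 131, 144] → cuts [5, 37, 131, 144]
  MvoIX (CAAACT, off=0): starts [26, 50] → cuts [26, 50]
  GruIV (TGGAGAAA, off=1): starts [66, 78, 90, 105, 114, 122, 162] → cuts [67, 79, 91, 106, 115, 123, 163]
  QalV (CTATCG, off=5): no sites
  RvuVI (TCGC, off=2): starts [60, 74, 98, 152] → cuts [62, 76, 100, 154]

All cut coordinates (distinct, sorted): [5, 26, 37, 50, 62, 67, 76, 79, 91, 100, 106, 115, 123, 131, 144, 154, 163]

Fragments:
  5→26: 21 bp
  26→37: 11 bp
  37→50: 13 bp
  50→62: 12 bp
  62→67: 5 bp
  67→76: 9 bp
  76→79: 3 bp
  79→91: 12 bp
  91→100: 9 bp
  100→106: 6 bp
  106→115: 9 bp
  115→123: 8 bp
  123→131: 8 bp
  131→144: 13 bp
  144→154: 10 bp
  154→163: 9 bp
  163→5 (wrap): 165-163+5 = 7 bp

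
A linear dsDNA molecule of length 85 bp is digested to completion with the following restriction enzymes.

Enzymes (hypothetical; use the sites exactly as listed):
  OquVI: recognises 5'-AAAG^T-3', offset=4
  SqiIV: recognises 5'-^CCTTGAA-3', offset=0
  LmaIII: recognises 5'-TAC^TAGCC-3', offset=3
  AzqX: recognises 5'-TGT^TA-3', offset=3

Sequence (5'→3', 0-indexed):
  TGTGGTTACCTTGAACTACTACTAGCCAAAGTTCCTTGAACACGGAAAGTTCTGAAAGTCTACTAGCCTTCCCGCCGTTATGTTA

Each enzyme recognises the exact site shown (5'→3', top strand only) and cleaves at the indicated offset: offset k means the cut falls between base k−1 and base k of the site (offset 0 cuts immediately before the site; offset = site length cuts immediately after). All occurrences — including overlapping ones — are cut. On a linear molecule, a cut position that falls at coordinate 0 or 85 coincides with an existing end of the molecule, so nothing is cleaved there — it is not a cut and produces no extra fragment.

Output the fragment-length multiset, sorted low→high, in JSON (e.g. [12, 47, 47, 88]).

[2,2,5,8,9,9,14,16,20]

Per-enzyme occurrences:
  OquVI AAAGT/4: at [27, 45, 54] ⇒ [31, 49, 58]
  SqiIV CCTTGAA/0: at [8, 33] ⇒ [8, 33]
  LmaIII TACTAGCC/3: at [19, 60] ⇒ [22, 63]
  AzqX TGTTA/3: at [80] ⇒ [83]

All cut coordinates (distinct, sorted): [8, 22, 31, 33, 49, 58, 63, 83]

Fragments:
  [0,8): 8 bp
  [8,22): 14 bp
  [22,31): 9 bp
  [31,33): 2 bp
  [33,49): 16 bp
  [49,58): 9 bp
  [58,63): 5 bp
  [63,83): 20 bp
  [83,85): 2 bp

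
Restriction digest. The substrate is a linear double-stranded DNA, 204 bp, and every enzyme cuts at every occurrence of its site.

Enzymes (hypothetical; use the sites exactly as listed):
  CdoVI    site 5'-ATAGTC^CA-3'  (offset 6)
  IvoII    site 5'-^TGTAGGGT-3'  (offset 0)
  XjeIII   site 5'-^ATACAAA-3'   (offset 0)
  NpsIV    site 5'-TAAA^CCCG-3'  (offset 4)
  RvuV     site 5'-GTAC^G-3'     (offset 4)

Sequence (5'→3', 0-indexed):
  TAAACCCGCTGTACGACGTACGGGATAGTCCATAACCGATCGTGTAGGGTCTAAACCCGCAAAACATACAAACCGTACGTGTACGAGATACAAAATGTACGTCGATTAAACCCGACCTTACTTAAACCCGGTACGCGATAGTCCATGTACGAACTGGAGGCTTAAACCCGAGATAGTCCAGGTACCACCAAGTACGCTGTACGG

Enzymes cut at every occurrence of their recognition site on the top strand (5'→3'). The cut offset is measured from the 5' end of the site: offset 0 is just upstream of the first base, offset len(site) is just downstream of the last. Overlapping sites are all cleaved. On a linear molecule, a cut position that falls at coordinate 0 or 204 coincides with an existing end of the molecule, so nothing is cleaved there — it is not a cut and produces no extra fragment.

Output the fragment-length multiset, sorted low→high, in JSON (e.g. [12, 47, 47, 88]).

Site scan:
  CdoVI (ATAGTCCA, off=6): starts [24, 137, 172] → cuts [30, 143, 178]
  IvoII (TGTAGGGT, off=0): starts [42] → cuts [42]
  XjeIII (ATACAAA, off=0): starts [65, 87] → cuts [65, 87]
  NpsIV (TAAACCCG, off=4): starts [0, 51, 106, 122, 162] → cuts [4, 55, 110, 126, 166]
  RvuV (GTACG, off=4): starts [10, 17, 74, 80, 96, 130, 146, 191, 198] → cuts [14, 21, 78, 84, 100, 134, 150, 195, 202]

Pooled cuts: [4, 14, 21, 30, 42, 55, 65, 78, 84, 87, 100, 110, 126, 134, 143, 150, 166, 178, 195, 202]

Fragments:
  [0,4): 4 bp
  [4,14): 10 bp
  [14,21): 7 bp
  [21,30): 9 bp
  [30,42): 12 bp
  [42,55): 13 bp
  [55,65): 10 bp
  [65,78): 13 bp
  [78,84): 6 bp
  [84,87): 3 bp
  [87,100): 13 bp
  [100,110): 10 bp
  [110,126): 16 bp
  [126,134): 8 bp
  [134,143): 9 bp
  [143,150): 7 bp
  [150,166): 16 bp
  [166,178): 12 bp
  [178,195): 17 bp
  [195,202): 7 bp
  [202,204): 2 bp

[2,3,4,6,7,7,7,8,9,9,10,10,10,12,12,13,13,13,16,16,17]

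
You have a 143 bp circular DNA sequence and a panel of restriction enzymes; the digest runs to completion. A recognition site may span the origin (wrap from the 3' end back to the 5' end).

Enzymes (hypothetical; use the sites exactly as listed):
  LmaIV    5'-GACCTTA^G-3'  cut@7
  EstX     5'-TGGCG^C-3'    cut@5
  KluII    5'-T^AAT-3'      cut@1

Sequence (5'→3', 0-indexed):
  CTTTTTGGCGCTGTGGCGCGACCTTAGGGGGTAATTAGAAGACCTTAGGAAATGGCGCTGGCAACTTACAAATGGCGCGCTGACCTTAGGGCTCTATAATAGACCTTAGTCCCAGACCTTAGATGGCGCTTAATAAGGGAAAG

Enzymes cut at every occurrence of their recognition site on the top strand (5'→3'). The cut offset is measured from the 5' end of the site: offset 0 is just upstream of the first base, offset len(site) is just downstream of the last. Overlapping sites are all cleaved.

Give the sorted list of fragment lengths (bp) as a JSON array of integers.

[3,6,7,8,8,9,10,11,11,13,15,20,22]

Scan for sites:
  LmaIV (GACCTTAG, off=7): starts [19, 40, 81, 101, 114] → cuts [26, 47, 88, 108, 121]
  EstX (TGGCGC, off=5): starts [5, 13, 52, 72, 123] → cuts [10, 18, 57, 77, 128]
  KluII (TAAT, off=1): starts [31, 96, 130] → cuts [32, 97, 131]

All cut coordinates (distinct, sorted): [10, 18, 26, 32, 47, 57, 77, 88, 97, 108, 121, 128, 131]

Fragment lengths:
  10→18: 8 bp
  18→26: 8 bp
  26→32: 6 bp
  32→47: 15 bp
  47→57: 10 bp
  57→77: 20 bp
  77→88: 11 bp
  88→97: 9 bp
  97→108: 11 bp
  108→121: 13 bp
  121→128: 7 bp
  128→131: 3 bp
  131→10 (wrap): 143-131+10 = 22 bp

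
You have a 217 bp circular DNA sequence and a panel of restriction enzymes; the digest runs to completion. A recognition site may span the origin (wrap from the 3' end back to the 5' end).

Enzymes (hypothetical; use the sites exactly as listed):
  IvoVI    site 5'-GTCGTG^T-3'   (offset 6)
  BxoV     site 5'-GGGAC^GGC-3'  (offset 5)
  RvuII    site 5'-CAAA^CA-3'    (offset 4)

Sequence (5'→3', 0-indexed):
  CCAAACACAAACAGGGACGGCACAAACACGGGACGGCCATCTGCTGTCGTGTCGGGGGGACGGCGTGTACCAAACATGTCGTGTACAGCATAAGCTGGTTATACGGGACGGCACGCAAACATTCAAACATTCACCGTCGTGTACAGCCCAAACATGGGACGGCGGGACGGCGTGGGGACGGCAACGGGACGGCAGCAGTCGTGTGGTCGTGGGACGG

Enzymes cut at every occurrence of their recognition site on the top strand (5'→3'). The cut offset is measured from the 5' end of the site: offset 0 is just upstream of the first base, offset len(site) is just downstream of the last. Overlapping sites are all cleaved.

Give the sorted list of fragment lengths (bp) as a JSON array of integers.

[6,7,7,8,8,8,8,8,9,10,10,11,11,11,12,13,13,14,17,26]

Scan for sites:
  IvoVI (GTCGTGT, off=6): starts [45, 77, 135, 197] → cuts [51, 83, 141, 203]
  BxoV (GGGACGGC, off=5): starts [13, 29, 56, 104, 155, 163, 174, 185, 210] → cuts [18, 34, 61, 109, 160, 168, 179, 190, 215]
  RvuII (CAAACA, off=4): starts [1, 7, 22, 70, 115, 123, 148] → cuts [5, 11, 26, 74, 119, 127, 152]

All cut coordinates (distinct, sorted): [5, 11, 18, 26, 34, 51, 61, 74, 83, 109, 119, 127, 141, 152, 160, 168, 179, 190, 203, 215]

Fragment lengths:
  5→11: 6 bp
  11→18: 7 bp
  18→26: 8 bp
  26→34: 8 bp
  34→51: 17 bp
  51→61: 10 bp
  61→74: 13 bp
  74→83: 9 bp
  83→109: 26 bp
  109→119: 10 bp
  119→127: 8 bp
  127→141: 14 bp
  141→152: 11 bp
  152→160: 8 bp
  160→168: 8 bp
  168→179: 11 bp
  179→190: 11 bp
  190→203: 13 bp
  203→215: 12 bp
  215→5 (wrap): 217-215+5 = 7 bp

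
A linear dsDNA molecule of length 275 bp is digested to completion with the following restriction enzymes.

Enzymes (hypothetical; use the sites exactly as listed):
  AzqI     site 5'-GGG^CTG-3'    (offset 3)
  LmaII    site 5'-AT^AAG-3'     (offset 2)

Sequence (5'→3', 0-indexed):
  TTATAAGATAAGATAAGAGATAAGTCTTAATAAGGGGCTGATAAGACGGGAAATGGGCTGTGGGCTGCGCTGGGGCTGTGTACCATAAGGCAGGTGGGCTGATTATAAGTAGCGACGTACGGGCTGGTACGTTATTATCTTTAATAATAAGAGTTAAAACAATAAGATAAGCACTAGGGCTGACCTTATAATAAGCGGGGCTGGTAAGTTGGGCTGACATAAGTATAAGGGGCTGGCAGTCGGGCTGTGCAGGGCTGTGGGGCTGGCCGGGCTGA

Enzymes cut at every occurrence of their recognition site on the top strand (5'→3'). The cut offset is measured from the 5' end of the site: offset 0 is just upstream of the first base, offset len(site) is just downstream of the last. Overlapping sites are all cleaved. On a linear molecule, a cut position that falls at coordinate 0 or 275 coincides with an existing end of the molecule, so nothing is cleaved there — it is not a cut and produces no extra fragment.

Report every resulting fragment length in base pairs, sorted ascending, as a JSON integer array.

[4,4,5,5,5,5,6,6,6,7,7,7,8,8,8,9,10,10,11,11,11,12,12,13,13,15,15,17,25]

Per-enzyme occurrences:
  AzqI GGGCTG/3: at [34, 54, 61, 72, 95, 120, 176, 197, 210, 229, 241, 251, 259, 268] ⇒ [37, 57, 64, 75, 98, 123, 179, 200, 213, 232, 244, 254, 262, 271]
  LmaII ATAAG/2: at [2, 7, 12, 19, 29, 40, 84, 104, 146, 161, 166, 190, 218, 224] ⇒ [4, 9, 14, 21, 31, 42, 86, 106, 148, 163, 168, 192, 220, 226]

Pooled cuts: [4, 9, 14, 21, 31, 37, 42, 57, 64, 75, 86, 98, 106, 123, 148, 163, 168, 179, 192, 200, 213, 220, 226, 232, 244, 254, 262, 271]

Fragments:
  [0,4): 4 bp
  [4,9): 5 bp
  [9,14): 5 bp
  [14,21): 7 bp
  [21,31): 10 bp
  [31,37): 6 bp
  [37,42): 5 bp
  [42,57): 15 bp
  [57,64): 7 bp
  [64,75): 11 bp
  [75,86): 11 bp
  [86,98): 12 bp
  [98,106): 8 bp
  [106,123): 17 bp
  [123,148): 25 bp
  [148,163): 15 bp
  [163,168): 5 bp
  [168,179): 11 bp
  [179,192): 13 bp
  [192,200): 8 bp
  [200,213): 13 bp
  [213,220): 7 bp
  [220,226): 6 bp
  [226,232): 6 bp
  [232,244): 12 bp
  [244,254): 10 bp
  [254,262): 8 bp
  [262,271): 9 bp
  [271,275): 4 bp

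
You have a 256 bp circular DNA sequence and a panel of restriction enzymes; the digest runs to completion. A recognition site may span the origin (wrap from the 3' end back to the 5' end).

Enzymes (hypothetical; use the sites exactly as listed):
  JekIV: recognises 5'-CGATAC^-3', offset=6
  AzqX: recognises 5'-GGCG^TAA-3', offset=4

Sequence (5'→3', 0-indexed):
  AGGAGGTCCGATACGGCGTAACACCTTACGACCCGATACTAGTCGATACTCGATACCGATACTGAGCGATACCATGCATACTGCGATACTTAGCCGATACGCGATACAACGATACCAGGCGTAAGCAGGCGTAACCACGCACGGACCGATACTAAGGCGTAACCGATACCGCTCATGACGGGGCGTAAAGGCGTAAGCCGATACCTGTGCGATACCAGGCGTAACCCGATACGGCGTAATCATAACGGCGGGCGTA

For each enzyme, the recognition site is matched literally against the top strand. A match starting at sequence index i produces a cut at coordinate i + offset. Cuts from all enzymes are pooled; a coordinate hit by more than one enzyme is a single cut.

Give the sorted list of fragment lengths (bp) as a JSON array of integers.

[4,4,6,6,6,7,7,7,8,8,10,10,10,10,11,11,11,11,16,16,17,18,21,21]

Scan for sites:
  JekIV (CGATAC, off=6): starts [8, 33, 43, 50, 56, 66, 83, 94, 101, 109, 146, 163, 198, 209, 226] → cuts [14, 39, 49, 56, 62, 72, 89, 100, 107, 115, 152, 169, 204, 215, 232]
  AzqX (GGCGTAA, off=4): starts [14, 117, 127, 155, 181, 189, 217, 232, 250] → cuts [18, 121, 131, 159, 185, 193, 221, 236, 254]

All cut coordinates (distinct, sorted): [14, 18, 39, 49, 56, 62, 72, 89, 100, 107, 115, 121, 131, 152, 159, 169, 185, 193, 204, 215, 221, 232, 236, 254]

Fragment lengths:
  14→18: 4 bp
  18→39: 21 bp
  39→49: 10 bp
  49→56: 7 bp
  56→62: 6 bp
  62→72: 10 bp
  72→89: 17 bp
  89→100: 11 bp
  100→107: 7 bp
  107→115: 8 bp
  115→121: 6 bp
  121→131: 10 bp
  131→152: 21 bp
  152→159: 7 bp
  159→169: 10 bp
  169→185: 16 bp
  185→193: 8 bp
  193→204: 11 bp
  204→215: 11 bp
  215→221: 6 bp
  221→232: 11 bp
  232→236: 4 bp
  236→254: 18 bp
  254→14 (wrap): 256-254+14 = 16 bp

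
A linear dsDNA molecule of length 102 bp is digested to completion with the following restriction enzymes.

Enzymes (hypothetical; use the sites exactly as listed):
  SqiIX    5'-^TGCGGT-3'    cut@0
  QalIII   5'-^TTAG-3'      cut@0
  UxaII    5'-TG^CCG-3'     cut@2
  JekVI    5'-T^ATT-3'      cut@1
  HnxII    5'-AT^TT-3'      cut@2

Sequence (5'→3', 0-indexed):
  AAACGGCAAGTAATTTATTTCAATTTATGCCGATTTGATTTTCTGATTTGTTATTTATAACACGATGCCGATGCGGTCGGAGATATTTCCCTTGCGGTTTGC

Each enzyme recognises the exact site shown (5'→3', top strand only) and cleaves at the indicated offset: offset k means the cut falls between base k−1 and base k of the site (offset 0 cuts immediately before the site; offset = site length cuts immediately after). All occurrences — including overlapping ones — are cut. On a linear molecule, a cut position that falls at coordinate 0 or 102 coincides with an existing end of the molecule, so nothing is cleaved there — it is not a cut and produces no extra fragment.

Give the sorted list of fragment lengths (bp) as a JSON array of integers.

Site scan:
  SqiIX (TGCGGT, off=0): starts [71, 92] → cuts [71, 92]
  QalIII (TTAG, off=0): no sites
  UxaII (TGCCG, off=2): starts [27, 65] → cuts [29, 67]
  JekVI (TATT, off=1): starts [15, 51, 83] → cuts [16, 52, 84]
  HnxII (ATTT, off=2): starts [12, 16, 22, 32, 37, 45, 52, 84] → cuts [14, 18, 24, 34, 39, 47, 54, 86]

Pooled cuts: [14, 16, 18, 24, 29, 34, 39, 47, 52, 54, 67, 71, 84, 86, 92]

Fragment lengths:
  [0,14): 14 bp
  [14,16): 2 bp
  [16,18): 2 bp
  [18,24): 6 bp
  [24,29): 5 bp
  [29,34): 5 bp
  [34,39): 5 bp
  [39,47): 8 bp
  [47,52): 5 bp
  [52,54): 2 bp
  [54,67): 13 bp
  [67,71): 4 bp
  [71,84): 13 bp
  [84,86): 2 bp
  [86,92): 6 bp
  [92,102): 10 bp

[2,2,2,2,4,5,5,5,5,6,6,8,10,13,13,14]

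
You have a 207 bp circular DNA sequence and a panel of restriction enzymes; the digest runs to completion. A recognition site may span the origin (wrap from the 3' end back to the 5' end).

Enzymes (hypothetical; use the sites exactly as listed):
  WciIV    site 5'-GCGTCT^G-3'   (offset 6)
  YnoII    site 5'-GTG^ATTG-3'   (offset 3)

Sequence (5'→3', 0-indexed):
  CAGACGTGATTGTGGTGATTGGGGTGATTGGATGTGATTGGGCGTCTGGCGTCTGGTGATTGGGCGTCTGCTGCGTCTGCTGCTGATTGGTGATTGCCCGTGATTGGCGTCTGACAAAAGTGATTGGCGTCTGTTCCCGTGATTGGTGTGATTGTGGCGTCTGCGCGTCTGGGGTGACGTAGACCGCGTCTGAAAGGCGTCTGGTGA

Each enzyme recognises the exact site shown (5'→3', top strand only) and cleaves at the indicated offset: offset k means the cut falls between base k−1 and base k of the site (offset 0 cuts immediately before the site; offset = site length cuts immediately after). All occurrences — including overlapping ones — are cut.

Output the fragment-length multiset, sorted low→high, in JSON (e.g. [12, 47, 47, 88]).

Site scan:
  WciIV (GCGTCTG, off=6): starts [41, 48, 63, 72, 106, 126, 156, 164, 185, 196] → cuts [47, 54, 69, 78, 112, 132, 162, 170, 191, 202]
  YnoII (GTGATTG, off=3): starts [5, 14, 23, 33, 55, 89, 99, 119, 138, 147] → cuts [8, 17, 26, 36, 58, 92, 102, 122, 141, 150]

Pooled cuts: [8, 17, 26, 36, 47, 54, 58, 69, 78, 92, 102, 112, 122, 132, 141, 150, 162, 170, 191, 202]

Fragment lengths:
  8→17: 9 bp
  17→26: 9 bp
  26→36: 10 bp
  36→47: 11 bp
  47→54: 7 bp
  54→58: 4 bp
  58→69: 11 bp
  69→78: 9 bp
  78→92: 14 bp
  92→102: 10 bp
  102→112: 10 bp
  112→122: 10 bp
  122→132: 10 bp
  132→141: 9 bp
  141→150: 9 bp
  150→162: 12 bp
  162→170: 8 bp
  170→191: 21 bp
  191→202: 11 bp
  202→8 (wrap): 207-202+8 = 13 bp

[4,7,8,9,9,9,9,9,10,10,10,10,10,11,11,11,12,13,14,21]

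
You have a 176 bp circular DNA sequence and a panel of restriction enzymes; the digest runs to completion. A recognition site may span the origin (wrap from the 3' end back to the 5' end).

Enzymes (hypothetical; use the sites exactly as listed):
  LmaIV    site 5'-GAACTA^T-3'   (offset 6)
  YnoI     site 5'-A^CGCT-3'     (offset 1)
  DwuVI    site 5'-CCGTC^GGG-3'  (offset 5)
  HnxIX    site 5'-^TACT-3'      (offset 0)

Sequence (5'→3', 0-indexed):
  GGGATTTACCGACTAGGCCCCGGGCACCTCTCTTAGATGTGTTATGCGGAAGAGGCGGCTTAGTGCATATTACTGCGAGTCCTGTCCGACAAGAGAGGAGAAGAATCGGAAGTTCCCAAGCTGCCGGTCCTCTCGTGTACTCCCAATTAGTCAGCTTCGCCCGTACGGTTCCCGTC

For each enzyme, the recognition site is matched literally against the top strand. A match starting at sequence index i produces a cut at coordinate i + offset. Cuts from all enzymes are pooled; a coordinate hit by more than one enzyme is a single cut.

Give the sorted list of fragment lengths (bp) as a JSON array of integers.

Site scan:
  LmaIV (GAACTAT, off=6): no sites
  YnoI (ACGCT, off=1): no sites
  DwuVI CCGTCGGG/5: at [171] ⇒ [0]
  HnxIX TACT/0: at [70, 137] ⇒ [70, 137]

Pooled cuts: [0, 70, 137]

Fragment lengths:
  0→70: 70 bp
  70→137: 67 bp
  137→0 (wrap): 176-137+0 = 39 bp

[39,67,70]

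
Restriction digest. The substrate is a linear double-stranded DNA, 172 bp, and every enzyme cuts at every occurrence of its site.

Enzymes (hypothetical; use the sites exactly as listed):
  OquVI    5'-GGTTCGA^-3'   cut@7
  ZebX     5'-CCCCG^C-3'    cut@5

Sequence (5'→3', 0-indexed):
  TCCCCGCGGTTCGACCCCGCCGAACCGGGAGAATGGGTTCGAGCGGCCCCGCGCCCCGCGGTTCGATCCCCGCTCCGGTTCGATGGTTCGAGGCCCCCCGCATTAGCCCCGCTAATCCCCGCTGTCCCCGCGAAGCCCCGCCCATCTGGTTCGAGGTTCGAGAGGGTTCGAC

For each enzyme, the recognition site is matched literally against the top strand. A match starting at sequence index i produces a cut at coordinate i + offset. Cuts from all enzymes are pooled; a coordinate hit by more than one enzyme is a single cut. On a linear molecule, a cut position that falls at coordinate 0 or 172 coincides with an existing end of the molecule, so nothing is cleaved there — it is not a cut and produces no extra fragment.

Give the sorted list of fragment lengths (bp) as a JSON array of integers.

Site scan:
  OquVI GGTTCGA/7: at [7, 35, 59, 76, 84, 147, 154, 164] ⇒ [14, 42, 66, 83, 91, 154, 161, 171]
  ZebX CCCCGC/5: at [1, 14, 46, 53, 67, 95, 106, 116, 125, 135] ⇒ [6, 19, 51, 58, 72, 100, 111, 121, 130, 140]

All cut coordinates (distinct, sorted): [6, 14, 19, 42, 51, 58, 66, 72, 83, 91, 100, 111, 121, 130, 140, 154, 161, 171]

Fragment lengths:
  [0,6): 6 bp
  [6,14): 8 bp
  [14,19): 5 bp
  [19,42): 23 bp
  [42,51): 9 bp
  [51,58): 7 bp
  [58,66): 8 bp
  [66,72): 6 bp
  [72,83): 11 bp
  [83,91): 8 bp
  [91,100): 9 bp
  [100,111): 11 bp
  [111,121): 10 bp
  [121,130): 9 bp
  [130,140): 10 bp
  [140,154): 14 bp
  [154,161): 7 bp
  [161,171): 10 bp
  [171,172): 1 bp

[1,5,6,6,7,7,8,8,8,9,9,9,10,10,10,11,11,14,23]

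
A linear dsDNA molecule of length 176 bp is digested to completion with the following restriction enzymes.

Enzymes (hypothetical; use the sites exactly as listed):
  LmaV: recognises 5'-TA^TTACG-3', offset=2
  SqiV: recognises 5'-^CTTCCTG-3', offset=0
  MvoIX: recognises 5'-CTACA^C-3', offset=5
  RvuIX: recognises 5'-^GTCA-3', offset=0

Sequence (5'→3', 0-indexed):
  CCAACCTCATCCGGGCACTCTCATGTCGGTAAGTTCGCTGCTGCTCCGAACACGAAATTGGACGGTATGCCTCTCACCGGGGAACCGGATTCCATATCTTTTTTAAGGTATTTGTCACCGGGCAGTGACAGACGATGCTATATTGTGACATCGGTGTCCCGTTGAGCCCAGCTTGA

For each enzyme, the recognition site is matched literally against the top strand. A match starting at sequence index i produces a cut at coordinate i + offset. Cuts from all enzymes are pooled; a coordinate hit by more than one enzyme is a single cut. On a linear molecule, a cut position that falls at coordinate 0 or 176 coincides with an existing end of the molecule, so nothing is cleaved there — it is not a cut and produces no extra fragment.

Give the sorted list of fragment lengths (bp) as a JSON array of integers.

Per-enzyme occurrences:
  LmaV (TATTACG, off=2): no sites
  SqiV (CTTCCTG, off=0): no sites
  MvoIX (CTACAC, off=5): no sites
  RvuIX (GTCA, off=0): starts [113] → cuts [113]

All cut coordinates (distinct, sorted): [113]

Fragment lengths:
  [0,113): 113 bp
  [113,176): 63 bp

[63,113]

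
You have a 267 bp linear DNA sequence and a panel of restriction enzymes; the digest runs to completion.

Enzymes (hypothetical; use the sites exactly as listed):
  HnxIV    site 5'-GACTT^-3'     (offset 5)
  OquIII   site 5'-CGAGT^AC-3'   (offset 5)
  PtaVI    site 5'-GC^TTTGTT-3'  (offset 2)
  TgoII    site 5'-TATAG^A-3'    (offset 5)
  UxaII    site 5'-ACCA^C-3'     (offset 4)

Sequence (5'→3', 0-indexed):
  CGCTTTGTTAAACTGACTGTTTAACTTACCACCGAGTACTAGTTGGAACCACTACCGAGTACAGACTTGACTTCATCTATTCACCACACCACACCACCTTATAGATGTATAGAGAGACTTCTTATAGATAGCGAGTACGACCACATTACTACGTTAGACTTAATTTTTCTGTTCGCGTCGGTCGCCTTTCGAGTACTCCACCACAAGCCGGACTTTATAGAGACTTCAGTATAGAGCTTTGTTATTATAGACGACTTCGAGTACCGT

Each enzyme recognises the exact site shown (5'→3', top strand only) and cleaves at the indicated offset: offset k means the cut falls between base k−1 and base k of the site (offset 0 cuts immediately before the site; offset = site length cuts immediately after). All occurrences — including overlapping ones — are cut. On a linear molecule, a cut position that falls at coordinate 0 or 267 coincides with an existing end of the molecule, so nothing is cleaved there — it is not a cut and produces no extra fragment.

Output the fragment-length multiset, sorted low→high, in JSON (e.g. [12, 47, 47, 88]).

Scan for sites:
  HnxIV (GACTT, off=5): starts [63, 68, 115, 156, 210, 221, 252] → cuts [68, 73, 120, 161, 215, 226, 257]
  OquIII (CGAGTAC, off=5): starts [32, 55, 131, 189, 257] → cuts [37, 60, 136, 194, 262]
  PtaVI (GCTTTGTT, off=2): starts [1, 235] → cuts [3, 237]
  TgoII (TATAGA, off=5): starts [99, 107, 122, 215, 229, 245] → cuts [104, 112, 127, 220, 234, 250]
  UxaII (ACCAC, off=4): starts [27, 47, 82, 87, 92, 139, 199] → cuts [31, 51, 86, 91, 96, 143, 203]

All cut coordinates (distinct, sorted): [3, 31, 37, 51, 60, 68, 73, 86, 91, 96, 104, 112, 120, 127, 136, 143, 161, 194, 203, 215, 220, 226, 234, 237, 250, 257, 262]

Fragment lengths:
  [0,3): 3 bp
  [3,31): 28 bp
  [31,37): 6 bp
  [37,51): 14 bp
  [51,60): 9 bp
  [60,68): 8 bp
  [68,73): 5 bp
  [73,86): 13 bp
  [86,91): 5 bp
  [91,96): 5 bp
  [96,104): 8 bp
  [104,112): 8 bp
  [112,120): 8 bp
  [120,127): 7 bp
  [127,136): 9 bp
  [136,143): 7 bp
  [143,161): 18 bp
  [161,194): 33 bp
  [194,203): 9 bp
  [203,215): 12 bp
  [215,220): 5 bp
  [220,226): 6 bp
  [226,234): 8 bp
  [234,237): 3 bp
  [237,250): 13 bp
  [250,257): 7 bp
  [257,262): 5 bp
  [262,267): 5 bp

[3,3,5,5,5,5,5,5,6,6,7,7,7,8,8,8,8,8,9,9,9,12,13,13,14,18,28,33]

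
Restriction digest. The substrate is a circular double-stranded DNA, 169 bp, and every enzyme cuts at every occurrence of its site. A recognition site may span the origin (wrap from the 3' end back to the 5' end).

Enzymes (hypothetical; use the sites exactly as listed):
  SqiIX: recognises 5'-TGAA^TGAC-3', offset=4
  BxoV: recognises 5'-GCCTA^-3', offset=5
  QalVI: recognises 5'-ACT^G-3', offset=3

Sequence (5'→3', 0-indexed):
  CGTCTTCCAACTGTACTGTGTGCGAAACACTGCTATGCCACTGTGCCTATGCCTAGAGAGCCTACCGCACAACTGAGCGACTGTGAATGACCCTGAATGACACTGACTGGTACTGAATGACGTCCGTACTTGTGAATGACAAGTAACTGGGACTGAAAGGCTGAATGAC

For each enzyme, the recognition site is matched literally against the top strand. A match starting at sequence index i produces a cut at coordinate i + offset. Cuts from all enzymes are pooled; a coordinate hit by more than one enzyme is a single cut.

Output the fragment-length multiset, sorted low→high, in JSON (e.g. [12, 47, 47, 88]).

Site scan:
  SqiIX (TGAATGAC, off=4): starts [83, 93, 113, 132, 161] → cuts [87, 97, 117, 136, 165]
  BxoV (GCCTA, off=5): starts [44, 50, 59] → cuts [49, 55, 64]
  QalVI (ACTG, off=3): starts [9, 14, 28, 39, 71, 79, 101, 105, 111, 145, 151] → cuts [12, 17, 31, 42, 74, 82, 104, 108, 114, 148, 154]

All cut coordinates (distinct, sorted): [12, 17, 31, 42, 49, 55, 64, 74, 82, 87, 97, 104, 108, 114, 117, 136, 148, 154, 165]

Fragments:
  12→17: 5 bp
  17→31: 14 bp
  31→42: 11 bp
  42→49: 7 bp
  49→55: 6 bp
  55→64: 9 bp
  64→74: 10 bp
  74→82: 8 bp
  82→87: 5 bp
  87→97: 10 bp
  97→104: 7 bp
  104→108: 4 bp
  108→114: 6 bp
  114→117: 3 bp
  117→136: 19 bp
  136→148: 12 bp
  148→154: 6 bp
  154→165: 11 bp
  165→12 (wrap): 169-165+12 = 16 bp

[3,4,5,5,6,6,6,7,7,8,9,10,10,11,11,12,14,16,19]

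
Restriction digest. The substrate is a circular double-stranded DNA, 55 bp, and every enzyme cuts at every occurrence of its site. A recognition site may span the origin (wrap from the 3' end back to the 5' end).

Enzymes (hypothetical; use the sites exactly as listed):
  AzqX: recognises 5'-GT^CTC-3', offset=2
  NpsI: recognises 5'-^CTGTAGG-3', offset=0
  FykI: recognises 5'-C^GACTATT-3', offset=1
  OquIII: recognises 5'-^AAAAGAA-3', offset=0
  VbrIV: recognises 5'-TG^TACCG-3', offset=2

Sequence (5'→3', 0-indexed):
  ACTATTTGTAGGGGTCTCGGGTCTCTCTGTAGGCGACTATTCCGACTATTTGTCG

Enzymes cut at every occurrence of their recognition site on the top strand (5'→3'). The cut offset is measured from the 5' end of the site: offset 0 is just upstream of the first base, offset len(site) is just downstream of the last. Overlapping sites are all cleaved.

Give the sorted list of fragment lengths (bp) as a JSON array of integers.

Scan for sites:
  AzqX (GTCTC, off=2): starts [13, 20] → cuts [15, 22]
  NpsI (CTGTAGG, off=0): starts [26] → cuts [26]
  FykI (CGACTATT, off=1): starts [33, 42, 53] → cuts [34, 43, 54]
  OquIII (AAAAGAA, off=0): no sites
  VbrIV (TGTACCG, off=2): no sites

Pooled cuts: [15, 22, 26, 34, 43, 54]

Fragment lengths:
  15→22: 7 bp
  22→26: 4 bp
  26→34: 8 bp
  34→43: 9 bp
  43→54: 11 bp
  54→15 (wrap): 55-54+15 = 16 bp

[4,7,8,9,11,16]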